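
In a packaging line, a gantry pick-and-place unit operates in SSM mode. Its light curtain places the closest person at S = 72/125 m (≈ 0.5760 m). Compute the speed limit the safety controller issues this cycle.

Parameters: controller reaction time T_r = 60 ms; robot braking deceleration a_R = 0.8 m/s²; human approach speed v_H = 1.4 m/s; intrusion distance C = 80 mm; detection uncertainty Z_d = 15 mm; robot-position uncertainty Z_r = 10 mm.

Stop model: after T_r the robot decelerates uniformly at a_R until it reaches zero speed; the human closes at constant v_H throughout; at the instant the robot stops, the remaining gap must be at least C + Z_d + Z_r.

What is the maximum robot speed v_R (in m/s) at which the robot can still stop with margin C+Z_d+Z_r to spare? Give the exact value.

v_R_max = 1/5 m/s = 0.2000 m/s

at the boundary: (5/8)·v² + (181/100)·v + (-387/1000) = 0
  disc = (181/100)² − 4·(5/8)·(-387/1000) = 10609/2500 ; √disc = 103/50
  v_R = (−(181/100) + 103/50) / (2·(5/8)) = 1/5 m/s
check:
T_s = v_R/a_R = (1/5)/(4/5) = 0.2500 s
reaction-phase robot travel = 0.2000·0.0600 = 0.0120 m
robot under decel: 0.2000²/(2·0.8000) = 0.0250 m
human closes 1.4000·0.3100 = 0.4340 m
C+Z_d+Z_r = 0.0800+0.0150+0.0100 = 0.1050 m
sum ≈ 0.0120+0.0250+0.4340+0.1050 ≈ 0.5760 m = S ✓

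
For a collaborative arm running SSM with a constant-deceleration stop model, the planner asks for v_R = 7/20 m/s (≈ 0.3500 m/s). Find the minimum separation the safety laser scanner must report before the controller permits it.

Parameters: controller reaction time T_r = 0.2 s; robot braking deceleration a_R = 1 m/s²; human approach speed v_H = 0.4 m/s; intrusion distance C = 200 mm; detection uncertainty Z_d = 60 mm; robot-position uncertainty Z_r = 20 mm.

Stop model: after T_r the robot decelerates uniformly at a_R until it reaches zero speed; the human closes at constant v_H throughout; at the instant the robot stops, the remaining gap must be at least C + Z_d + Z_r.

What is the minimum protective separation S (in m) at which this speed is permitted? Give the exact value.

S_min = 101/160 m = 0.6312 m

braking lasts T_s = (7/20)/1 = 0.3500 s
robot covers v_R·T_r = 0.3500·0.2000 = 0.0700 m before braking
robot under decel: 0.3500²/(2·1.0000) = 0.0612 m
person approaches 0.4000·(0.2000+0.3500) = 0.2200 m
margins: 0.2000+0.0600+0.0200 = 0.2800 m
S_min ≈ 0.0700+0.0612+0.2200+0.2800  ⇒  S_min = 101/160 m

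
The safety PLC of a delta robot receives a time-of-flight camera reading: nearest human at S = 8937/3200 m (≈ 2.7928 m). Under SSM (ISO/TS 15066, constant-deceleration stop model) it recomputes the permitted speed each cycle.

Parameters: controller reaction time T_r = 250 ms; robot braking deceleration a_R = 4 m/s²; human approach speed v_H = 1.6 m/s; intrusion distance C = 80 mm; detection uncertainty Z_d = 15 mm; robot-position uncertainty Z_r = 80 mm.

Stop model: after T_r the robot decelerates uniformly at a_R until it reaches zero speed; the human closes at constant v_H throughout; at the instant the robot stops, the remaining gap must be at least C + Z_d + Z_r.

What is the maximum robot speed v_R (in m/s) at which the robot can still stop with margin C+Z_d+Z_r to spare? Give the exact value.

collect terms ⇒ (1/8)·v_R² + (13/20)·v_R + (-7097/3200) = 0
  disc = (13/20)² − 4·(1/8)·(-7097/3200) = 9801/6400 ; √disc = 99/80
  v_R = (−(13/20) + 99/80) / (2·(1/8)) = 47/20 m/s
check:
T_s = v_R/a_R = (47/20)/4 = 0.5875 s
robot in T_r: 2.3500·0.2500 = 0.5875 m
braking distance = 2.3500²/(2·4.0000) = 0.6903 m
person approaches 1.6000·(0.2500+0.5875) = 1.3400 m
residual clearance needed = 0.0800+0.0150+0.0800 = 0.1750 m
sum ≈ 0.5875+0.6903+1.3400+0.1750 ≈ 2.7928 m = S ✓

v_R_max = 47/20 m/s = 2.3500 m/s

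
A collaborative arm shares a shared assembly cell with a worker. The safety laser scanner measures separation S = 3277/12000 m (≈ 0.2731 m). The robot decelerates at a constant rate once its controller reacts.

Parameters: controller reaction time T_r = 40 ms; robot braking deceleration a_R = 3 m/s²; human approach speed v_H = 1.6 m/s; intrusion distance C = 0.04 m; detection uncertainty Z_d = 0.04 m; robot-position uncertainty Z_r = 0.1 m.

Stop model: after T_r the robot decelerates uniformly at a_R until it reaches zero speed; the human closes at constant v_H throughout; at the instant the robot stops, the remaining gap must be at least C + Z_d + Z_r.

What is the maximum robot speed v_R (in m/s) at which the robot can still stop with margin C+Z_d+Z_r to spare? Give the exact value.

collect terms ⇒ (1/6)·v_R² + (43/75)·v_R + (-349/12000) = 0
  disc = (43/75)² − 4·(1/6)·(-349/12000) = 3481/10000 ; √disc = 59/100
  v_R = (−(43/75) + 59/100) / (2·(1/6)) = 1/20 m/s
check:
T_s = v_R/a_R = (1/20)/3 = 0.0167 s
robot covers v_R·T_r = 0.0500·0.0400 = 0.0020 m before braking
braking distance = 0.0500²/(2·3.0000) = 0.0004 m
human closes 1.6000·0.0567 = 0.0907 m
residual clearance needed = 0.0400+0.0400+0.1000 = 0.1800 m
sum ≈ 0.0020+0.0004+0.0907+0.1800 ≈ 0.2731 m = S ✓

v_R_max = 1/20 m/s = 0.0500 m/s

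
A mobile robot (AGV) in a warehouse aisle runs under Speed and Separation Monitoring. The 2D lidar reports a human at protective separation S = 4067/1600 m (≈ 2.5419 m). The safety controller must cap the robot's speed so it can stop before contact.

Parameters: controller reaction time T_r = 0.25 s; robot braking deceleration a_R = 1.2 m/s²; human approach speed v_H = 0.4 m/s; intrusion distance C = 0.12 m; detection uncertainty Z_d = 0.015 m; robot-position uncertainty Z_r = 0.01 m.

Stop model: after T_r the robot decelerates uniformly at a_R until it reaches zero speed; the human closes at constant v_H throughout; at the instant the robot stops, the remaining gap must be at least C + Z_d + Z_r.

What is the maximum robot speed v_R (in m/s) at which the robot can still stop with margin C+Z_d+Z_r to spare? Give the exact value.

v_R_max = 7/4 m/s = 1.7500 m/s

quadratic (5/12)·v² + (7/12)·v + (-147/64) = 0
  disc = (7/12)² − 4·(5/12)·(-147/64) = 2401/576 ; √disc = 49/24
  v_R = (−(7/12) + 49/24) / (2·(5/12)) = 7/4 m/s
check:
T_s = v_R/a_R = (7/4)/(6/5) = 1.4583 s
reaction-phase robot travel = 1.7500·0.2500 = 0.4375 m
braking distance = 1.7500²/(2·1.2000) = 1.2760 m
human over T_r+T_s: 0.4000·(0.2500+1.4583) = 0.6833 m
margins: 0.1200+0.0150+0.0100 = 0.1450 m
sum ≈ 0.4375+1.2760+0.6833+0.1450 ≈ 2.5419 m = S ✓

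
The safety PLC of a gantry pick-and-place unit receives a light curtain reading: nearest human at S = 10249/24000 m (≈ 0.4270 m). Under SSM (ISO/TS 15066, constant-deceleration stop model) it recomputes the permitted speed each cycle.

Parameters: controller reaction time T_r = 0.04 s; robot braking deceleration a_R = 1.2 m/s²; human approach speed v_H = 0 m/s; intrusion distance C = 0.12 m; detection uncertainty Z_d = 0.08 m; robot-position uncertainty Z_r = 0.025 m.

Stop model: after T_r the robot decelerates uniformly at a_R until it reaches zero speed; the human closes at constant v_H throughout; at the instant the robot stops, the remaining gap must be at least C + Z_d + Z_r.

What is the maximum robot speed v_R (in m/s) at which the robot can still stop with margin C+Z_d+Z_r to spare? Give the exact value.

v_R_max = 13/20 m/s = 0.6500 m/s

at the boundary: (5/12)·v² + (1/25)·v + (-4849/24000) = 0
  disc = (1/25)² − 4·(5/12)·(-4849/24000) = 121801/360000 ; √disc = 349/600
  v_R = (−(1/25) + 349/600) / (2·(5/12)) = 13/20 m/s
check:
braking lasts T_s = (13/20)/(6/5) = 0.5417 s
reaction-phase robot travel = 0.6500·0.0400 = 0.0260 m
braking distance = 0.6500²/(2·1.2000) = 0.1760 m
human over T_r+T_s: 0.0000·(0.0400+0.5417) = 0.0000 m
margins: 0.1200+0.0800+0.0250 = 0.2250 m
sum ≈ 0.0260+0.1760+0.0000+0.2250 ≈ 0.4270 m = S ✓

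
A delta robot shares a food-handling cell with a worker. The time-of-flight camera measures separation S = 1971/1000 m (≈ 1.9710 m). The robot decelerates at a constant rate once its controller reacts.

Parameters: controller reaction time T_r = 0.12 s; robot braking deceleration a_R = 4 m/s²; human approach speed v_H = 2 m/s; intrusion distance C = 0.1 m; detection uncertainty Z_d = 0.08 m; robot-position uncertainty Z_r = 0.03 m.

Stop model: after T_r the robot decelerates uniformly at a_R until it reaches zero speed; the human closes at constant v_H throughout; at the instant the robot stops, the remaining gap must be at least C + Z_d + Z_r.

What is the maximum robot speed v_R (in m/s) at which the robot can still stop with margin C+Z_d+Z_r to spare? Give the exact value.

v_R_max = 9/5 m/s = 1.8000 m/s

collect terms ⇒ (1/8)·v_R² + (31/50)·v_R + (-1521/1000) = 0
  disc = (31/50)² − 4·(1/8)·(-1521/1000) = 11449/10000 ; √disc = 107/100
  v_R = (−(31/50) + 107/100) / (2·(1/8)) = 9/5 m/s
check:
stop time T_s = (9/5)/4 = 0.4500 s
robot covers v_R·T_r = 1.8000·0.1200 = 0.2160 m before braking
robot under decel: 1.8000²/(2·4.0000) = 0.4050 m
human closes 2.0000·0.5700 = 1.1400 m
residual clearance needed = 0.1000+0.0800+0.0300 = 0.2100 m
sum ≈ 0.2160+0.4050+1.1400+0.2100 ≈ 1.9710 m = S ✓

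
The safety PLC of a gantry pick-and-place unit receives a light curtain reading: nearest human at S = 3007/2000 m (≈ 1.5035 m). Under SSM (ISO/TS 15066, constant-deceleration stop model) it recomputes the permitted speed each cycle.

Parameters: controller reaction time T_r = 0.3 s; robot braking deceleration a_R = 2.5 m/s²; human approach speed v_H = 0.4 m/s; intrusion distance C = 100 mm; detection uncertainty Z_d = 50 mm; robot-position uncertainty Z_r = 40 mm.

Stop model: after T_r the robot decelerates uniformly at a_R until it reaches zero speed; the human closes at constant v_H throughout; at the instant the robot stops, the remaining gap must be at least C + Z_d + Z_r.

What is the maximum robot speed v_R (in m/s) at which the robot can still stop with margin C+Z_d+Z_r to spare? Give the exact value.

collect terms ⇒ (1/5)·v_R² + (23/50)·v_R + (-2387/2000) = 0
  disc = (23/50)² − 4·(1/5)·(-2387/2000) = 729/625 ; √disc = 27/25
  v_R = (−(23/50) + 27/25) / (2·(1/5)) = 31/20 m/s
check:
T_s = v_R/a_R = (31/20)/(5/2) = 0.6200 s
reaction-phase robot travel = 1.5500·0.3000 = 0.4650 m
robot under decel: 1.5500²/(2·2.5000) = 0.4805 m
human over T_r+T_s: 0.4000·(0.3000+0.6200) = 0.3680 m
residual clearance needed = 0.1000+0.0500+0.0400 = 0.1900 m
sum ≈ 0.4650+0.4805+0.3680+0.1900 ≈ 1.5035 m = S ✓

v_R_max = 31/20 m/s = 1.5500 m/s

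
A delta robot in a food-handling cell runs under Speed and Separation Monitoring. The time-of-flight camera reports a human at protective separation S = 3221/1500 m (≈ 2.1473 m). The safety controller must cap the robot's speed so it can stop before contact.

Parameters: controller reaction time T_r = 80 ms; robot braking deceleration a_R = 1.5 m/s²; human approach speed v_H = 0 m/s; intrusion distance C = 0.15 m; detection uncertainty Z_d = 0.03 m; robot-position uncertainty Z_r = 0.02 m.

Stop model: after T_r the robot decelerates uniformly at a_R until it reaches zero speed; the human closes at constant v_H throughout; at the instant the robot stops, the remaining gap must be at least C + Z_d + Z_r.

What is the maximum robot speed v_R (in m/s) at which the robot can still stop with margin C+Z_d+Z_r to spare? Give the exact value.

at the boundary: (1/3)·v² + (2/25)·v + (-2921/1500) = 0
  disc = (2/25)² − 4·(1/3)·(-2921/1500) = 14641/5625 ; √disc = 121/75
  v_R = (−(2/25) + 121/75) / (2·(1/3)) = 23/10 m/s
check:
T_s = v_R/a_R = (23/10)/(3/2) = 1.5333 s
robot in T_r: 2.3000·0.0800 = 0.1840 m
braking distance = 2.3000²/(2·1.5000) = 1.7633 m
human over T_r+T_s: 0.0000·(0.0800+1.5333) = 0.0000 m
C+Z_d+Z_r = 0.1500+0.0300+0.0200 = 0.2000 m
sum ≈ 0.1840+1.7633+0.0000+0.2000 ≈ 2.1473 m = S ✓

v_R_max = 23/10 m/s = 2.3000 m/s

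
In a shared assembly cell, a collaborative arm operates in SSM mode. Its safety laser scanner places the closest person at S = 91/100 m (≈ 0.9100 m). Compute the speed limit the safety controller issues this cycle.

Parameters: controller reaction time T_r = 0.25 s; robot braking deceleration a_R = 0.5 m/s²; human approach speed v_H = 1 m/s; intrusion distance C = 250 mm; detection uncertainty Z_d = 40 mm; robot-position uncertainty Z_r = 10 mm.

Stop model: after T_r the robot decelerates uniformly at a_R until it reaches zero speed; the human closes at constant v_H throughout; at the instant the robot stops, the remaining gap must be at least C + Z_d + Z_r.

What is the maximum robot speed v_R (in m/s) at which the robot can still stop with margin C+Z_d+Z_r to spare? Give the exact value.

collect terms ⇒ (1)·v_R² + (9/4)·v_R + (-9/25) = 0
  disc = (9/4)² − 4·(1)·(-9/25) = 2601/400 ; √disc = 51/20
  v_R = (−(9/4) + 51/20) / (2·(1)) = 3/20 m/s
check:
T_s = v_R/a_R = (3/20)/(1/2) = 0.3000 s
robot in T_r: 0.1500·0.2500 = 0.0375 m
braking distance = 0.1500²/(2·0.5000) = 0.0225 m
human closes 1.0000·0.5500 = 0.5500 m
margins: 0.2500+0.0400+0.0100 = 0.3000 m
sum ≈ 0.0375+0.0225+0.5500+0.3000 ≈ 0.9100 m = S ✓

v_R_max = 3/20 m/s = 0.1500 m/s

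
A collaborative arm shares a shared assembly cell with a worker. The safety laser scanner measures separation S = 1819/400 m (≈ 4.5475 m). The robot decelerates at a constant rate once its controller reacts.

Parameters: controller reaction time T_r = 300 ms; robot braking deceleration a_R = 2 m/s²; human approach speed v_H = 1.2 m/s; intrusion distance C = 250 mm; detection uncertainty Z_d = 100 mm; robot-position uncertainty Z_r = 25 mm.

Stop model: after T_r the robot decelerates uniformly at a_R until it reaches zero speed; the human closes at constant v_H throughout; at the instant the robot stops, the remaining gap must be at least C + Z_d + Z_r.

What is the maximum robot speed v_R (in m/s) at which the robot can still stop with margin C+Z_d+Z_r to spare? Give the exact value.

at the boundary: (1/4)·v² + (9/10)·v + (-61/16) = 0
  disc = (9/10)² − 4·(1/4)·(-61/16) = 1849/400 ; √disc = 43/20
  v_R = (−(9/10) + 43/20) / (2·(1/4)) = 5/2 m/s
check:
braking lasts T_s = (5/2)/2 = 1.2500 s
robot covers v_R·T_r = 2.5000·0.3000 = 0.7500 m before braking
robot under decel: 2.5000²/(2·2.0000) = 1.5625 m
person approaches 1.2000·(0.3000+1.2500) = 1.8600 m
C+Z_d+Z_r = 0.2500+0.1000+0.0250 = 0.3750 m
sum ≈ 0.7500+1.5625+1.8600+0.3750 ≈ 4.5475 m = S ✓

v_R_max = 5/2 m/s = 2.5000 m/s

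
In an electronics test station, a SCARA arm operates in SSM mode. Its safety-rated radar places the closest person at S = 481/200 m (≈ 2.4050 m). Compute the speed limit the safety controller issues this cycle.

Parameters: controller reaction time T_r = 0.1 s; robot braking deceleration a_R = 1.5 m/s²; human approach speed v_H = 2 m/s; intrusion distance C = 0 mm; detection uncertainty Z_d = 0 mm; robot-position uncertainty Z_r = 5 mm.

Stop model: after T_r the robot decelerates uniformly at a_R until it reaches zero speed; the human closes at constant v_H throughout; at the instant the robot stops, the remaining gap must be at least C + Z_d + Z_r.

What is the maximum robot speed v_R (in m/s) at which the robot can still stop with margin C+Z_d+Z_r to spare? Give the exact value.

quadratic (1/3)·v² + (43/30)·v + (-11/5) = 0
  disc = (43/30)² − 4·(1/3)·(-11/5) = 4489/900 ; √disc = 67/30
  v_R = (−(43/30) + 67/30) / (2·(1/3)) = 6/5 m/s
check:
T_s = v_R/a_R = (6/5)/(3/2) = 0.8000 s
robot covers v_R·T_r = 1.2000·0.1000 = 0.1200 m before braking
robot under decel: 1.2000²/(2·1.5000) = 0.4800 m
person approaches 2.0000·(0.1000+0.8000) = 1.8000 m
margins: 0.0000+0.0000+0.0050 = 0.0050 m
sum ≈ 0.1200+0.4800+1.8000+0.0050 ≈ 2.4050 m = S ✓

v_R_max = 6/5 m/s = 1.2000 m/s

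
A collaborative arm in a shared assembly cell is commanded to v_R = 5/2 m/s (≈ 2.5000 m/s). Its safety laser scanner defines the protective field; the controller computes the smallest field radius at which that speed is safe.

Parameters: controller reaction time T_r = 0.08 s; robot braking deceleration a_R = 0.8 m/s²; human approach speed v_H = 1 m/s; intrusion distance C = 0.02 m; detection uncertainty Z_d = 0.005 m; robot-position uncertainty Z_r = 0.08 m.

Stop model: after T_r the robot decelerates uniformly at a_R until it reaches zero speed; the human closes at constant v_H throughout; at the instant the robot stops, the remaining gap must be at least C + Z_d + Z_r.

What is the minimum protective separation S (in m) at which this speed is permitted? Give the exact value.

S_min = 5933/800 m = 7.4162 m

T_s = v_R/a_R = (5/2)/(4/5) = 3.1250 s
reaction-phase robot travel = 2.5000·0.0800 = 0.2000 m
robot under decel: 2.5000²/(2·0.8000) = 3.9062 m
human closes 1.0000·3.2050 = 3.2050 m
residual clearance needed = 0.0200+0.0050+0.0800 = 0.1050 m
S_min ≈ 0.2000+3.9062+3.2050+0.1050  ⇒  S_min = 5933/800 m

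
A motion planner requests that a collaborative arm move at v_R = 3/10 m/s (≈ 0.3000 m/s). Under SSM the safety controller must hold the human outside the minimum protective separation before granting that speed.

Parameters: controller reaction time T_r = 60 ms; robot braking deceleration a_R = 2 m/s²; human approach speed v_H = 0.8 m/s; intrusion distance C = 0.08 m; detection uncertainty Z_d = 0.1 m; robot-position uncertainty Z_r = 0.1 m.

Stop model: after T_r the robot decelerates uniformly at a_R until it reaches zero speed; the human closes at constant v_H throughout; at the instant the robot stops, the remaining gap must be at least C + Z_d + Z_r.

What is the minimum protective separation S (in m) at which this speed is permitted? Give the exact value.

braking lasts T_s = (3/10)/2 = 0.1500 s
reaction-phase robot travel = 0.3000·0.0600 = 0.0180 m
robot covers 0.3000·0.1500 − ½·2.0000·0.1500² = 0.0225 m while stopping
human over T_r+T_s: 0.8000·(0.0600+0.1500) = 0.1680 m
C+Z_d+Z_r = 0.0800+0.1000+0.1000 = 0.2800 m
S_min ≈ 0.0180+0.0225+0.1680+0.2800  ⇒  S_min = 977/2000 m

S_min = 977/2000 m = 0.4885 m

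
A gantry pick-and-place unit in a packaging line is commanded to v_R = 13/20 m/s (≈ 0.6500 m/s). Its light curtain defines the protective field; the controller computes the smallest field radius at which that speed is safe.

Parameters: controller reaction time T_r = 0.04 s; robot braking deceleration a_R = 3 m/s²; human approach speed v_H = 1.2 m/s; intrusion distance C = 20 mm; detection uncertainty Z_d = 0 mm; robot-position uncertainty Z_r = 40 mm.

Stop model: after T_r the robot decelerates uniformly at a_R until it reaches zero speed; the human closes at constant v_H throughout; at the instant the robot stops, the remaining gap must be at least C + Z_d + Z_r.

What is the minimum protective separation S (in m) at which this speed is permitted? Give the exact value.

braking lasts T_s = (13/20)/3 = 0.2167 s
robot covers v_R·T_r = 0.6500·0.0400 = 0.0260 m before braking
braking distance = 0.6500²/(2·3.0000) = 0.0704 m
person approaches 1.2000·(0.0400+0.2167) = 0.3080 m
residual clearance needed = 0.0200+0.0000+0.0400 = 0.0600 m
S_min ≈ 0.0260+0.0704+0.3080+0.0600  ⇒  S_min = 5573/12000 m

S_min = 5573/12000 m = 0.4644 m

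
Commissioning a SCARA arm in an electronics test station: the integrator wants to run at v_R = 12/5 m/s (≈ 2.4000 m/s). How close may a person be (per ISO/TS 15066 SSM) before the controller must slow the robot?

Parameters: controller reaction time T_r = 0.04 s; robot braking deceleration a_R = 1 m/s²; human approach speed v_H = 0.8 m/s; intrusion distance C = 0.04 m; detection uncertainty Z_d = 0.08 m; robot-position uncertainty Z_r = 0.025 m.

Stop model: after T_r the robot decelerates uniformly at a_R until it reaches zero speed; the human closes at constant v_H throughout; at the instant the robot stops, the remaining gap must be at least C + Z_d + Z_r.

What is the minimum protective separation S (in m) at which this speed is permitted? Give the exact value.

braking lasts T_s = (12/5)/1 = 2.4000 s
robot in T_r: 2.4000·0.0400 = 0.0960 m
robot covers 2.4000·2.4000 − ½·1.0000·2.4000² = 2.8800 m while stopping
human over T_r+T_s: 0.8000·(0.0400+2.4000) = 1.9520 m
margins: 0.0400+0.0800+0.0250 = 0.1450 m
S_min ≈ 0.0960+2.8800+1.9520+0.1450  ⇒  S_min = 5073/1000 m

S_min = 5073/1000 m = 5.0730 m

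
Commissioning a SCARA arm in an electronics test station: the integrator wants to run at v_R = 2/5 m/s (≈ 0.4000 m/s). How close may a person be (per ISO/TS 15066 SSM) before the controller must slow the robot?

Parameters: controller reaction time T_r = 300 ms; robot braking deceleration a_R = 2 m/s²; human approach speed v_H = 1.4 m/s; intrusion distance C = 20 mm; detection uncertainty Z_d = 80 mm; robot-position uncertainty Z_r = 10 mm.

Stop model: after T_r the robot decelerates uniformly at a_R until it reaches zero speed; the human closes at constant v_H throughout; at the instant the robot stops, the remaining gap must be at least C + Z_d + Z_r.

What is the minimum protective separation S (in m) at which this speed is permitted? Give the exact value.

S_min = 97/100 m = 0.9700 m

T_s = v_R/a_R = (2/5)/2 = 0.2000 s
robot in T_r: 0.4000·0.3000 = 0.1200 m
robot under decel: 0.4000²/(2·2.0000) = 0.0400 m
person approaches 1.4000·(0.3000+0.2000) = 0.7000 m
margins: 0.0200+0.0800+0.0100 = 0.1100 m
S_min ≈ 0.1200+0.0400+0.7000+0.1100  ⇒  S_min = 97/100 m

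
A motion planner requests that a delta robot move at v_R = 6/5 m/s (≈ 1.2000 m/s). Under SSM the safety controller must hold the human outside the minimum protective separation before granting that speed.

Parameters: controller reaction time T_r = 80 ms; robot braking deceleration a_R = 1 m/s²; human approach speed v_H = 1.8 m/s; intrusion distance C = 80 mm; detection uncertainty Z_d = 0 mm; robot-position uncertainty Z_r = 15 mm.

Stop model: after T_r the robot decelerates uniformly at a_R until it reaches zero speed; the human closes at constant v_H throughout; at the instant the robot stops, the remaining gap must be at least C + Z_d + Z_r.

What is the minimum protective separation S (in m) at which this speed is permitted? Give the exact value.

S_min = 643/200 m = 3.2150 m

T_s = v_R/a_R = (6/5)/1 = 1.2000 s
robot in T_r: 1.2000·0.0800 = 0.0960 m
robot covers 1.2000·1.2000 − ½·1.0000·1.2000² = 0.7200 m while stopping
person approaches 1.8000·(0.0800+1.2000) = 2.3040 m
margins: 0.0800+0.0000+0.0150 = 0.0950 m
S_min ≈ 0.0960+0.7200+2.3040+0.0950  ⇒  S_min = 643/200 m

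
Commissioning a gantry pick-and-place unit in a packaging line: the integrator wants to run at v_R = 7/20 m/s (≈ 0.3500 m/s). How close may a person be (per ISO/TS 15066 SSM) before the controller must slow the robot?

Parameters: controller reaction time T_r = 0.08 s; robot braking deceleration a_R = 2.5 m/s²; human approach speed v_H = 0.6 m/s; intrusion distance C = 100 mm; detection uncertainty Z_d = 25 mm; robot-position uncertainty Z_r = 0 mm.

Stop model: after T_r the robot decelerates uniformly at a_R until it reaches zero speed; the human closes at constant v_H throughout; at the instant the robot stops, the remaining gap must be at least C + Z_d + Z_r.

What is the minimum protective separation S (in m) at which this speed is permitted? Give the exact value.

S_min = 619/2000 m = 0.3095 m

stop time T_s = (7/20)/(5/2) = 0.1400 s
reaction-phase robot travel = 0.3500·0.0800 = 0.0280 m
robot under decel: 0.3500²/(2·2.5000) = 0.0245 m
human closes 0.6000·0.2200 = 0.1320 m
margins: 0.1000+0.0250+0.0000 = 0.1250 m
S_min ≈ 0.0280+0.0245+0.1320+0.1250  ⇒  S_min = 619/2000 m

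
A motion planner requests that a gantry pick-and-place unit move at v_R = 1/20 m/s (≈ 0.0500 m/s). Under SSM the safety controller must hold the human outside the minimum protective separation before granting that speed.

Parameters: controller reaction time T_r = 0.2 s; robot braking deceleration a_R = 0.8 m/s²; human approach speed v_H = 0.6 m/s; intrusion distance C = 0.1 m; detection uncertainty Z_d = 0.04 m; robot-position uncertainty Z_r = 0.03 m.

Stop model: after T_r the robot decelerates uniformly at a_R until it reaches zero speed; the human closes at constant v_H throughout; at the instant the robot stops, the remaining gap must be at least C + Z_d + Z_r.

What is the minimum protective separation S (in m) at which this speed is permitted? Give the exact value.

S_min = 217/640 m = 0.3391 m

braking lasts T_s = (1/20)/(4/5) = 0.0625 s
robot in T_r: 0.0500·0.2000 = 0.0100 m
robot covers 0.0500·0.0625 − ½·0.8000·0.0625² = 0.0016 m while stopping
human over T_r+T_s: 0.6000·(0.2000+0.0625) = 0.1575 m
residual clearance needed = 0.1000+0.0400+0.0300 = 0.1700 m
S_min ≈ 0.0100+0.0016+0.1575+0.1700  ⇒  S_min = 217/640 m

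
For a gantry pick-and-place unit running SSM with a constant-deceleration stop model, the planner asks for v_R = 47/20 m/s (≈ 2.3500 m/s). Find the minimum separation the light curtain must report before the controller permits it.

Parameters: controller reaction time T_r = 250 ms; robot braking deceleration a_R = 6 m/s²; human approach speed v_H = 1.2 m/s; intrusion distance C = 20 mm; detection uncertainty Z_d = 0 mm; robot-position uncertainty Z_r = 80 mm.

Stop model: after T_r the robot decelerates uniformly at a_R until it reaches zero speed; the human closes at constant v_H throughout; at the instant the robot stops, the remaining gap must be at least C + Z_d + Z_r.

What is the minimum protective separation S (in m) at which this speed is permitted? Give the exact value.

S_min = 1841/960 m = 1.9177 m

braking lasts T_s = (47/20)/6 = 0.3917 s
robot in T_r: 2.3500·0.2500 = 0.5875 m
robot covers 2.3500·0.3917 − ½·6.0000·0.3917² = 0.4602 m while stopping
person approaches 1.2000·(0.2500+0.3917) = 0.7700 m
C+Z_d+Z_r = 0.0200+0.0000+0.0800 = 0.1000 m
S_min ≈ 0.5875+0.4602+0.7700+0.1000  ⇒  S_min = 1841/960 m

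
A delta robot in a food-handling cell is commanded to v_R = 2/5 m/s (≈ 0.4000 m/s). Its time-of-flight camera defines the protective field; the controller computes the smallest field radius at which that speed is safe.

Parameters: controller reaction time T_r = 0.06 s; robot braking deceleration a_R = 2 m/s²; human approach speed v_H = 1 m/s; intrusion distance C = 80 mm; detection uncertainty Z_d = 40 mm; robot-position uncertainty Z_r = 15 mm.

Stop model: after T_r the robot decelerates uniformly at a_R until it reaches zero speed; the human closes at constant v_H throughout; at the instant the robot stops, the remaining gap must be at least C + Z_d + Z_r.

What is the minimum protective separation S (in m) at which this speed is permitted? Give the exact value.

S_min = 459/1000 m = 0.4590 m

stop time T_s = (2/5)/2 = 0.2000 s
robot in T_r: 0.4000·0.0600 = 0.0240 m
robot under decel: 0.4000²/(2·2.0000) = 0.0400 m
person approaches 1.0000·(0.0600+0.2000) = 0.2600 m
C+Z_d+Z_r = 0.0800+0.0400+0.0150 = 0.1350 m
S_min ≈ 0.0240+0.0400+0.2600+0.1350  ⇒  S_min = 459/1000 m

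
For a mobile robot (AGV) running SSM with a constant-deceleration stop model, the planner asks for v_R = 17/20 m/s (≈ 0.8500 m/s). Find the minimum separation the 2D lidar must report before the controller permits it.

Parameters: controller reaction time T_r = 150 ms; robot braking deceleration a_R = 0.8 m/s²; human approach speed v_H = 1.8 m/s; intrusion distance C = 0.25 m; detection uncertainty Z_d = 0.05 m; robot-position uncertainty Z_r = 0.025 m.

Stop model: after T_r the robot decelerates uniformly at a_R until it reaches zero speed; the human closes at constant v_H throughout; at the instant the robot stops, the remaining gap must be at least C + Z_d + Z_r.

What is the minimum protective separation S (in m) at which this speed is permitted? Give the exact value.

braking lasts T_s = (17/20)/(4/5) = 1.0625 s
reaction-phase robot travel = 0.8500·0.1500 = 0.1275 m
robot under decel: 0.8500²/(2·0.8000) = 0.4516 m
person approaches 1.8000·(0.1500+1.0625) = 2.1825 m
margins: 0.2500+0.0500+0.0250 = 0.3250 m
S_min ≈ 0.1275+0.4516+2.1825+0.3250  ⇒  S_min = 9877/3200 m

S_min = 9877/3200 m = 3.0866 m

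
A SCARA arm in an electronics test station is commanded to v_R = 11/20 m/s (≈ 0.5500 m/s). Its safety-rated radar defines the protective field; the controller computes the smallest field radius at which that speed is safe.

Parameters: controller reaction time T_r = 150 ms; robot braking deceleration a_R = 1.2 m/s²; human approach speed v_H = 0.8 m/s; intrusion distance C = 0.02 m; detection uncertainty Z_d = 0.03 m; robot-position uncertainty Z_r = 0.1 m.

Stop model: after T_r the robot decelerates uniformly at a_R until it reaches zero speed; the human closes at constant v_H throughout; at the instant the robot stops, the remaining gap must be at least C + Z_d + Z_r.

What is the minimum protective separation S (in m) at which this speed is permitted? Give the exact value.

S_min = 4057/4800 m = 0.8452 m

T_s = v_R/a_R = (11/20)/(6/5) = 0.4583 s
reaction-phase robot travel = 0.5500·0.1500 = 0.0825 m
braking distance = 0.5500²/(2·1.2000) = 0.1260 m
person approaches 0.8000·(0.1500+0.4583) = 0.4867 m
residual clearance needed = 0.0200+0.0300+0.1000 = 0.1500 m
S_min ≈ 0.0825+0.1260+0.4867+0.1500  ⇒  S_min = 4057/4800 m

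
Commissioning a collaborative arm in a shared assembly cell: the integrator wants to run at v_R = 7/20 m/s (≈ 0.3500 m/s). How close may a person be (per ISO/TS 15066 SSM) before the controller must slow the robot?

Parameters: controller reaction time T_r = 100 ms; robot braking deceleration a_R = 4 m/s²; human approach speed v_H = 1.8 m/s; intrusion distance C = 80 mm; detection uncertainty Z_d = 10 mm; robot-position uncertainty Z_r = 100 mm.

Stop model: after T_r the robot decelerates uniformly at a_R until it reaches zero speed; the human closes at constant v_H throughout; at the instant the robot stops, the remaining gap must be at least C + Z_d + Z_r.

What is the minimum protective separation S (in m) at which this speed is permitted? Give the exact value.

stop time T_s = (7/20)/4 = 0.0875 s
reaction-phase robot travel = 0.3500·0.1000 = 0.0350 m
robot under decel: 0.3500²/(2·4.0000) = 0.0153 m
person approaches 1.8000·(0.1000+0.0875) = 0.3375 m
residual clearance needed = 0.0800+0.0100+0.1000 = 0.1900 m
S_min ≈ 0.0350+0.0153+0.3375+0.1900  ⇒  S_min = 1849/3200 m

S_min = 1849/3200 m = 0.5778 m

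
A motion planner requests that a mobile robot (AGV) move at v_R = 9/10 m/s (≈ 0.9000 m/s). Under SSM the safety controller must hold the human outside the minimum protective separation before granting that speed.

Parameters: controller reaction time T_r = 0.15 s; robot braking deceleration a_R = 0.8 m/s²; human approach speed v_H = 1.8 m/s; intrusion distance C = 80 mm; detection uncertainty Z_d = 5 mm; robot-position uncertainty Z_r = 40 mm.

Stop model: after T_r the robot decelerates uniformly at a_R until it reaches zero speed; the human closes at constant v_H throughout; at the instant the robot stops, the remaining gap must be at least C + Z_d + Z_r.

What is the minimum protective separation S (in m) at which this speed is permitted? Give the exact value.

S_min = 2449/800 m = 3.0612 m

braking lasts T_s = (9/10)/(4/5) = 1.1250 s
robot covers v_R·T_r = 0.9000·0.1500 = 0.1350 m before braking
braking distance = 0.9000²/(2·0.8000) = 0.5062 m
person approaches 1.8000·(0.1500+1.1250) = 2.2950 m
margins: 0.0800+0.0050+0.0400 = 0.1250 m
S_min ≈ 0.1350+0.5062+2.2950+0.1250  ⇒  S_min = 2449/800 m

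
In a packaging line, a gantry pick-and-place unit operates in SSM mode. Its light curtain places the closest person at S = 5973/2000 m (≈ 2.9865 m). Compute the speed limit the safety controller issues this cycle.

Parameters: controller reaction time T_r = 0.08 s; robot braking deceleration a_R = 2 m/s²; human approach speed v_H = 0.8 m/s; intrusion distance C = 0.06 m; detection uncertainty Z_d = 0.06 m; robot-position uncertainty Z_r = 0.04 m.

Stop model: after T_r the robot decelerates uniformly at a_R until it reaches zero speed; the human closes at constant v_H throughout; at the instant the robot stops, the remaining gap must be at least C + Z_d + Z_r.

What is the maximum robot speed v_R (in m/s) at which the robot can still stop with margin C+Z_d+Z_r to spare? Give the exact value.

quadratic (1/4)·v² + (12/25)·v + (-221/80) = 0
  disc = (12/25)² − 4·(1/4)·(-221/80) = 29929/10000 ; √disc = 173/100
  v_R = (−(12/25) + 173/100) / (2·(1/4)) = 5/2 m/s
check:
stop time T_s = (5/2)/2 = 1.2500 s
reaction-phase robot travel = 2.5000·0.0800 = 0.2000 m
robot under decel: 2.5000²/(2·2.0000) = 1.5625 m
person approaches 0.8000·(0.0800+1.2500) = 1.0640 m
C+Z_d+Z_r = 0.0600+0.0600+0.0400 = 0.1600 m
sum ≈ 0.2000+1.5625+1.0640+0.1600 ≈ 2.9865 m = S ✓

v_R_max = 5/2 m/s = 2.5000 m/s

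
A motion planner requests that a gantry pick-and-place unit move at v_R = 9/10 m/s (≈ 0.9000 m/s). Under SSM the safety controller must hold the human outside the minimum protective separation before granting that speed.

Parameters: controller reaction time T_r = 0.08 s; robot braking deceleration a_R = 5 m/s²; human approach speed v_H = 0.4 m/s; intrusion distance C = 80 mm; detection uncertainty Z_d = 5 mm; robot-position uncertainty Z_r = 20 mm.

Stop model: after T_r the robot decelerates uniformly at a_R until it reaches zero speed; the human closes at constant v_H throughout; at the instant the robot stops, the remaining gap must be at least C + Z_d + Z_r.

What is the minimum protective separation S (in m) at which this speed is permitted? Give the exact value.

S_min = 181/500 m = 0.3620 m

braking lasts T_s = (9/10)/5 = 0.1800 s
reaction-phase robot travel = 0.9000·0.0800 = 0.0720 m
robot under decel: 0.9000²/(2·5.0000) = 0.0810 m
person approaches 0.4000·(0.0800+0.1800) = 0.1040 m
margins: 0.0800+0.0050+0.0200 = 0.1050 m
S_min ≈ 0.0720+0.0810+0.1040+0.1050  ⇒  S_min = 181/500 m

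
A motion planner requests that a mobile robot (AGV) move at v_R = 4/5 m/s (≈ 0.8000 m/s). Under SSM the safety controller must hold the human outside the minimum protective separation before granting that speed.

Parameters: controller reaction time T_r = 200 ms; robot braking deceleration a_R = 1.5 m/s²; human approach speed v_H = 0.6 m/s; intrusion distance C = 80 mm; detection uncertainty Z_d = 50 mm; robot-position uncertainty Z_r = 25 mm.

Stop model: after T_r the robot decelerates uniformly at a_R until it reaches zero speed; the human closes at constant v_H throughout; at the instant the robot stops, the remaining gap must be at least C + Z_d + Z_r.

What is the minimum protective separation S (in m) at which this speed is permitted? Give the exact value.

T_s = v_R/a_R = (4/5)/(3/2) = 0.5333 s
reaction-phase robot travel = 0.8000·0.2000 = 0.1600 m
braking distance = 0.8000²/(2·1.5000) = 0.2133 m
human closes 0.6000·0.7333 = 0.4400 m
residual clearance needed = 0.0800+0.0500+0.0250 = 0.1550 m
S_min ≈ 0.1600+0.2133+0.4400+0.1550  ⇒  S_min = 581/600 m

S_min = 581/600 m = 0.9683 m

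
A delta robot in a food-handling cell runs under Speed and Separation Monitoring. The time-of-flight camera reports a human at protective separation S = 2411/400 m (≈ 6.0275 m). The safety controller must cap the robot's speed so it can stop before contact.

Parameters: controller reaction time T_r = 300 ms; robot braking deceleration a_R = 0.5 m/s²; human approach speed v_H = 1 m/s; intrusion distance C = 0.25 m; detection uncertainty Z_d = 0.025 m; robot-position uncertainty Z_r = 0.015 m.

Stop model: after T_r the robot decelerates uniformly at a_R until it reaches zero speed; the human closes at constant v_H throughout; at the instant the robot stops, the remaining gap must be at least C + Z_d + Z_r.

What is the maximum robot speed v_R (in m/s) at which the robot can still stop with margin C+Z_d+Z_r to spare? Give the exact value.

at the boundary: (1)·v² + (23/10)·v + (-87/16) = 0
  disc = (23/10)² − 4·(1)·(-87/16) = 676/25 ; √disc = 26/5
  v_R = (−(23/10) + 26/5) / (2·(1)) = 29/20 m/s
check:
T_s = v_R/a_R = (29/20)/(1/2) = 2.9000 s
reaction-phase robot travel = 1.4500·0.3000 = 0.4350 m
robot covers 1.4500·2.9000 − ½·0.5000·2.9000² = 2.1025 m while stopping
human over T_r+T_s: 1.0000·(0.3000+2.9000) = 3.2000 m
residual clearance needed = 0.2500+0.0250+0.0150 = 0.2900 m
sum ≈ 0.4350+2.1025+3.2000+0.2900 ≈ 6.0275 m = S ✓

v_R_max = 29/20 m/s = 1.4500 m/s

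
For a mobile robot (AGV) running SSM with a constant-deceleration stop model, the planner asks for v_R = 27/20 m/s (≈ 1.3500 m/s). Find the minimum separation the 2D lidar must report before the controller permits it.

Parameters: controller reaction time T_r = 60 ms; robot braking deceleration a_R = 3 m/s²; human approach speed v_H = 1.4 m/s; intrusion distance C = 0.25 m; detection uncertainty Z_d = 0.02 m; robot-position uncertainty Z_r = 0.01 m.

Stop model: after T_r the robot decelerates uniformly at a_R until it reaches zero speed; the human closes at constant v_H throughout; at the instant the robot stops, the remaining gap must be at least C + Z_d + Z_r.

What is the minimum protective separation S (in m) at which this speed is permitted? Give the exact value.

S_min = 1103/800 m = 1.3787 m

braking lasts T_s = (27/20)/3 = 0.4500 s
robot in T_r: 1.3500·0.0600 = 0.0810 m
robot covers 1.3500·0.4500 − ½·3.0000·0.4500² = 0.3038 m while stopping
human over T_r+T_s: 1.4000·(0.0600+0.4500) = 0.7140 m
residual clearance needed = 0.2500+0.0200+0.0100 = 0.2800 m
S_min ≈ 0.0810+0.3038+0.7140+0.2800  ⇒  S_min = 1103/800 m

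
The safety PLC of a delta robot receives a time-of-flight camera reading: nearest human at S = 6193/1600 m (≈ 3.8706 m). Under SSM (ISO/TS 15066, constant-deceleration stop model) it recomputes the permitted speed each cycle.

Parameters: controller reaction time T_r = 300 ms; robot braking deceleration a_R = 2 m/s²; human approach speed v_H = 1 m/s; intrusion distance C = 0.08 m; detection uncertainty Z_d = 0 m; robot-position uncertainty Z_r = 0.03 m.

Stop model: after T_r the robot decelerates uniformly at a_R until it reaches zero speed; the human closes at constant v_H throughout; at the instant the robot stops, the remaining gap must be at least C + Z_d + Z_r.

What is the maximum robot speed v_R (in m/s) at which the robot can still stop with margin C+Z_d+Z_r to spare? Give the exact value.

collect terms ⇒ (1/4)·v_R² + (4/5)·v_R + (-5537/1600) = 0
  disc = (4/5)² − 4·(1/4)·(-5537/1600) = 6561/1600 ; √disc = 81/40
  v_R = (−(4/5) + 81/40) / (2·(1/4)) = 49/20 m/s
check:
stop time T_s = (49/20)/2 = 1.2250 s
reaction-phase robot travel = 2.4500·0.3000 = 0.7350 m
robot covers 2.4500·1.2250 − ½·2.0000·1.2250² = 1.5006 m while stopping
human closes 1.0000·1.5250 = 1.5250 m
C+Z_d+Z_r = 0.0800+0.0000+0.0300 = 0.1100 m
sum ≈ 0.7350+1.5006+1.5250+0.1100 ≈ 3.8706 m = S ✓

v_R_max = 49/20 m/s = 2.4500 m/s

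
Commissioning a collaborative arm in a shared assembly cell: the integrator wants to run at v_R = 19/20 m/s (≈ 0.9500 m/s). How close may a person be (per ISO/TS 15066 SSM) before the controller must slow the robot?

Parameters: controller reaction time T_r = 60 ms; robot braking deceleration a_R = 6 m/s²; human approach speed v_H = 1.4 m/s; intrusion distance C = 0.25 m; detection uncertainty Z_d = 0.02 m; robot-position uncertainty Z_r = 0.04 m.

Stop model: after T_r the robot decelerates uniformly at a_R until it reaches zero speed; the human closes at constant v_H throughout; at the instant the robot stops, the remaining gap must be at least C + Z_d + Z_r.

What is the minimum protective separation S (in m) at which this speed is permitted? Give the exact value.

S_min = 5983/8000 m = 0.7479 m

braking lasts T_s = (19/20)/6 = 0.1583 s
reaction-phase robot travel = 0.9500·0.0600 = 0.0570 m
robot covers 0.9500·0.1583 − ½·6.0000·0.1583² = 0.0752 m while stopping
human closes 1.4000·0.2183 = 0.3057 m
C+Z_d+Z_r = 0.2500+0.0200+0.0400 = 0.3100 m
S_min ≈ 0.0570+0.0752+0.3057+0.3100  ⇒  S_min = 5983/8000 m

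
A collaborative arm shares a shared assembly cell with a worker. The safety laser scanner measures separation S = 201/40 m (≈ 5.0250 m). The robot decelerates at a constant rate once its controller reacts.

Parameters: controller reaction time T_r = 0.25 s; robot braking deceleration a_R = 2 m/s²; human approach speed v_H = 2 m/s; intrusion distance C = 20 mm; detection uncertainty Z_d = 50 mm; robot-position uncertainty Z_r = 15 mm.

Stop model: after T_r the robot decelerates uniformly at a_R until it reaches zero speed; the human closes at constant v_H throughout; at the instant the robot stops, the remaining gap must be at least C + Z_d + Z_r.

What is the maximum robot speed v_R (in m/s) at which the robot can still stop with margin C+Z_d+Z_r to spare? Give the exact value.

v_R_max = 12/5 m/s = 2.4000 m/s

quadratic (1/4)·v² + (5/4)·v + (-111/25) = 0
  disc = (5/4)² − 4·(1/4)·(-111/25) = 2401/400 ; √disc = 49/20
  v_R = (−(5/4) + 49/20) / (2·(1/4)) = 12/5 m/s
check:
stop time T_s = (12/5)/2 = 1.2000 s
robot in T_r: 2.4000·0.2500 = 0.6000 m
robot under decel: 2.4000²/(2·2.0000) = 1.4400 m
human over T_r+T_s: 2.0000·(0.2500+1.2000) = 2.9000 m
margins: 0.0200+0.0500+0.0150 = 0.0850 m
sum ≈ 0.6000+1.4400+2.9000+0.0850 ≈ 5.0250 m = S ✓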